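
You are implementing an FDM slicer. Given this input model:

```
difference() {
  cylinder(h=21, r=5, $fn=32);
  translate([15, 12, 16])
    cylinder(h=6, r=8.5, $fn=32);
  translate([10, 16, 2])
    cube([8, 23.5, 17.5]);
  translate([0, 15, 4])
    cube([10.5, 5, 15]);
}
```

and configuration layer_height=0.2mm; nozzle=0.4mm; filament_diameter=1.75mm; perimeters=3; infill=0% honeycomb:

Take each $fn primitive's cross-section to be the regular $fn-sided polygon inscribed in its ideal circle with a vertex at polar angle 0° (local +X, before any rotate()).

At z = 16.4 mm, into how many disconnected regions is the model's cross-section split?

1

At z = 16.4 mm: the r=5 cylinder gives a regular 32-gon of circumradius 5 (constant along its height); the r=8.5 cylinder at (15, 12) gives a regular 32-gon of circumradius 8.5 (constant along its height); the cube at (10, 16) (footprint 8×23.5) is included at this height; the cube at (0, 15) (footprint 10.5×5) is included at this height; Taking the first minus the rest: starting from the r=5 cylinder, the r=8.5 cylinder at (15, 12) misses the remaining region (no effect); the 8×23.5 cube at (10, 16) misses the remaining region (no effect); the 10.5×5 cube at (0, 15) misses the remaining region (no effect) — 1 connected region. The result has 1 disconnected region.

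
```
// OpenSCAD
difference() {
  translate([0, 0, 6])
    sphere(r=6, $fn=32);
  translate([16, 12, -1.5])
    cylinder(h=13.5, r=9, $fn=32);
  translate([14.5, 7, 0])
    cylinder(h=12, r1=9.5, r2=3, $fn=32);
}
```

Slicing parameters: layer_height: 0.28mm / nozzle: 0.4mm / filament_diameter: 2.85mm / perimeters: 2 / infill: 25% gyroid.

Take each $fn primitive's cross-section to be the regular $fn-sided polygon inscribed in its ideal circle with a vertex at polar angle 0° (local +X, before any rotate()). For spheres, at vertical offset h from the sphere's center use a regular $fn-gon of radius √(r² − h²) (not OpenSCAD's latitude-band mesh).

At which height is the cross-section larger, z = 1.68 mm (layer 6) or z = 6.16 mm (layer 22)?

Layer 6 (z = 1.68): the sphere: section is a regular 32-gon, circumradius = √(r²−h²) = √(6²−4.32²) = 4.164 (area = (32/2)·4.164²·sin(360°/32) = 54.12 mm²); the cylinder at (16, 12): section is a regular 32-gon, circumradius r=9 (area = (32/2)·9.000²·sin(360°/32) = 252.84 mm²); the cone at (14.5, 7) (r1=9.5→r2=3) has section circumradius 8.590 here — a regular 32-gon (area = (32/2)·8.590²·sin(360°/32) = 230.33 mm²); Taking the first minus the rest: starting from the r=6 sphere (54.12 mm²), the r=9 cylinder at (16, 12) misses the remaining region (no effect); the cone at (14.5, 7) misses the remaining region (no effect) — area = 54.12 mm². So its area = 54.12 mm². Layer 22 (z = 6.16): the r=6 sphere contributes a regular 32-gon of circumradius √(6²−0.16²) = 5.998 (area = (32/2)·5.998²·sin(360°/32) = 112.29 mm²); the r=9 cylinder at (16, 12) gives a regular 32-gon of circumradius 9 (constant along its height) (area = (32/2)·9.000²·sin(360°/32) = 252.84 mm²); the cone at (14.5, 7) contributes a regular 32-gon of circumradius 6.163 (interpolated between r1=9.5 and r2=3 at t=0.513) (area = (32/2)·6.163²·sin(360°/32) = 118.57 mm²); After the difference (first − rest): starting from the r=6 sphere (112.29 mm²), the r=9 cylinder at (16, 12) misses the remaining region (no effect); the cone at (14.5, 7) misses the remaining region (no effect) — area = 112.29 mm². So its area = 112.29 mm². Layer 22 is larger (112.29 vs 54.12 mm²).

layer 22 (z = 6.16 mm)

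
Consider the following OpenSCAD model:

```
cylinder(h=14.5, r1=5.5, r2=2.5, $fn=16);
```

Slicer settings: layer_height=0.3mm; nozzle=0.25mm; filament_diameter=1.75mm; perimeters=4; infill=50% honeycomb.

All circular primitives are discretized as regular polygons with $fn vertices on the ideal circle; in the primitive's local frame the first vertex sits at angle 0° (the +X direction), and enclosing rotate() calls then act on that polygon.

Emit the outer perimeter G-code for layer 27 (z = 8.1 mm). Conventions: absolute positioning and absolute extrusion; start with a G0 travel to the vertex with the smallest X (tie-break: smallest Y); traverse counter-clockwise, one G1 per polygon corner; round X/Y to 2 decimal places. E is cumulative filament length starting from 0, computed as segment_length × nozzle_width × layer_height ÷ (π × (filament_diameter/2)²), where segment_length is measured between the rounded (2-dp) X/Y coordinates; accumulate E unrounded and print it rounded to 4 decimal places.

G0 X-3.82 Y0.00 Z8.10
G1 X-3.53 Y-1.46 E0.0464
G1 X-2.70 Y-2.70 E0.0929
G1 X-1.46 Y-3.53 E0.1395
G1 X0.00 Y-3.82 E0.1859
G1 X1.46 Y-3.53 E0.2323
G1 X2.70 Y-2.70 E0.2788
G1 X3.53 Y-1.46 E0.3254
G1 X3.82 Y0.00 E0.3718
G1 X3.53 Y1.46 E0.4182
G1 X2.70 Y2.70 E0.4647
G1 X1.46 Y3.53 E0.5112
G1 X0.00 Y3.82 E0.5576
G1 X-1.46 Y3.53 E0.6041
G1 X-2.70 Y2.70 E0.6506
G1 X-3.53 Y1.46 E0.6971
G1 X-3.82 Y0.00 E0.7435

At z = 8.1 mm: the cone contributes a regular 16-gon of circumradius 3.824 (interpolated between r1=5.5 and r2=2.5 at t=0.559). The outline is a single polygon with 16 vertices. Extrusion per mm of travel: 0.25 × 0.3 / (π × 0.875²) = 0.031181. Accumulating E over each segment gives final E = 0.7435.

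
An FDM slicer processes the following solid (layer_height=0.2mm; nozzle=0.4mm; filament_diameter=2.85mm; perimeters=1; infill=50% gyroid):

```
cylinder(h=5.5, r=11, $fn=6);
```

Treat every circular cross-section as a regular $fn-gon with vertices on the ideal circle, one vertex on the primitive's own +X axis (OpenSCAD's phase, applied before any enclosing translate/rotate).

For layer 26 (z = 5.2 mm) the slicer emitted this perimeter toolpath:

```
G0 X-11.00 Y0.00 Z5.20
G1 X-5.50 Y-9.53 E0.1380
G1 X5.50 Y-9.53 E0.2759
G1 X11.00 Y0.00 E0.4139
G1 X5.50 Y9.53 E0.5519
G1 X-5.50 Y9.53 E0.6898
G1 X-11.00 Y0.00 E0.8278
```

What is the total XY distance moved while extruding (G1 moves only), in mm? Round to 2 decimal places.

66.01 mm

Sum the Euclidean lengths of each G1 segment: total = 66.01 mm.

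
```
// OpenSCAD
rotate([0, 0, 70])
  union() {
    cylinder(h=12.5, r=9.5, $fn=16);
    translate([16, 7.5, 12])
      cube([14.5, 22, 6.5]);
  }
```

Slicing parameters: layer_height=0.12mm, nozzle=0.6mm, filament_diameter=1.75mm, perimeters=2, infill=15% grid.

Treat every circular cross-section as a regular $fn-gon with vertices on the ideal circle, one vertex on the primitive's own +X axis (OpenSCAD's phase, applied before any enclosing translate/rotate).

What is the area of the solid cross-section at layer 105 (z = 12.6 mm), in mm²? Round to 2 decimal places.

319.00 mm²

At z = 12.6 mm: the cylinder does not reach this height (z outside [0, 12.5]); the 14.5×22 cube at (16, 7.5) contributes its full rectangle (area 319.00 mm²); Taking the union: only the 14.5×22 cube at (16, 7.5) is present, so the union is just that shape — area = 319.00 mm²; (whole slice rotated 70° about Z — lengths, areas and connectivity unchanged). Overall, the cross-section is a single solid region. Net area = 319.00 mm².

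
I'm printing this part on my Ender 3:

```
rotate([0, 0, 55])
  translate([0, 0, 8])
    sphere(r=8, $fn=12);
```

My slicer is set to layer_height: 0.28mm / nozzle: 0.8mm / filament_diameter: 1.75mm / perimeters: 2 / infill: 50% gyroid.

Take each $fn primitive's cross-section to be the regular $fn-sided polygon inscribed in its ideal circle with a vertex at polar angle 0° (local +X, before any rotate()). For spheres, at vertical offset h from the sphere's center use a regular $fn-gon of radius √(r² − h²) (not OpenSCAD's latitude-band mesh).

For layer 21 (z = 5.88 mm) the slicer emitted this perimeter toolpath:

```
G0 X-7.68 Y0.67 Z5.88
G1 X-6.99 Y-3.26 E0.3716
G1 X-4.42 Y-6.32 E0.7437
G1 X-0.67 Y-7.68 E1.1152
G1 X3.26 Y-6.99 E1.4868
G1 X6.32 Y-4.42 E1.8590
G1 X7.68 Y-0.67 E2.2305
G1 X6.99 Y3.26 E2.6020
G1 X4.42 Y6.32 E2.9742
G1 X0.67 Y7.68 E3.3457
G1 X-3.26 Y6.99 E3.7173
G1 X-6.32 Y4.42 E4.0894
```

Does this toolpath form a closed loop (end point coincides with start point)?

no

Start point (G0): (-7.68, 0.67). End point (last G1): the path does not return to the start — open.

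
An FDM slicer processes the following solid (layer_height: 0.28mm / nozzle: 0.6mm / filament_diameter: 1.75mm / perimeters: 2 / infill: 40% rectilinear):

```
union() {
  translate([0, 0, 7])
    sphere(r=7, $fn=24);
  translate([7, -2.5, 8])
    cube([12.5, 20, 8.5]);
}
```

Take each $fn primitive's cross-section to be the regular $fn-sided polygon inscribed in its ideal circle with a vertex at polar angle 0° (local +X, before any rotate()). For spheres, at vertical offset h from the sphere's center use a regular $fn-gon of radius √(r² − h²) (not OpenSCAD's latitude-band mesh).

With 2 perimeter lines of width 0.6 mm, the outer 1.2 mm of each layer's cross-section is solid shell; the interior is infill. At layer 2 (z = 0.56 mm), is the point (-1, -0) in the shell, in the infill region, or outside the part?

At z = 0.56 mm: the r=7 sphere contributes a regular 24-gon of circumradius √(7²−6.44²) = 2.743; the cube at (7, -2.5) is absent (z outside [8, 16.5]); Combining (union): only the r=7 sphere is present, so the union is just that shape — 1 connected region. Overall, the cross-section is a single solid region. The nearest boundary edge runs (-2.65, 0.71)→(-2.74, 0.00); distance from the point to it = 1.73 mm. The point is inside the cross-section and 1.73 mm from the nearest boundary — more than the 1.2 mm shell width (2 × 0.6), so it's in the infill interior.

infill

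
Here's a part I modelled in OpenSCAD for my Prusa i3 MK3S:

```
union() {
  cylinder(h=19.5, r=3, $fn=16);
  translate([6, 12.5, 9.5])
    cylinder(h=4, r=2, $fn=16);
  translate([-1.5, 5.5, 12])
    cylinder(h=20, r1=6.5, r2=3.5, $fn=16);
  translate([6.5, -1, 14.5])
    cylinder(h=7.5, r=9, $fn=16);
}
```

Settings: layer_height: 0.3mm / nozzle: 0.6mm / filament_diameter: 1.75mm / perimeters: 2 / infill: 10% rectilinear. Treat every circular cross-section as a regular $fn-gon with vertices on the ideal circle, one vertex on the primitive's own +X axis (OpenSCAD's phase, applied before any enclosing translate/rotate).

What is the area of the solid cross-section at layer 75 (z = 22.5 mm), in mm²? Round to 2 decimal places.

74.26 mm²

At z = 22.5 mm: the cylinder is not intersected at this z (z outside [0, 19.5]); the cylinder at (6, 12.5) is absent (z outside [9.5, 13.5]); the cone at (-1.5, 5.5) (r1=6.5→r2=3.5) has section circumradius 4.925 here — a regular 16-gon (area = (16/2)·4.925²·sin(360°/16) = 74.26 mm²); the cylinder at (6.5, -1) does not reach this height (z outside [14.5, 22]); Combining (union): only the cone at (-1.5, 5.5) is present, so the union is just that shape — area = 74.26 mm². Overall, the cross-section is a single solid region. Net area = 74.26 mm².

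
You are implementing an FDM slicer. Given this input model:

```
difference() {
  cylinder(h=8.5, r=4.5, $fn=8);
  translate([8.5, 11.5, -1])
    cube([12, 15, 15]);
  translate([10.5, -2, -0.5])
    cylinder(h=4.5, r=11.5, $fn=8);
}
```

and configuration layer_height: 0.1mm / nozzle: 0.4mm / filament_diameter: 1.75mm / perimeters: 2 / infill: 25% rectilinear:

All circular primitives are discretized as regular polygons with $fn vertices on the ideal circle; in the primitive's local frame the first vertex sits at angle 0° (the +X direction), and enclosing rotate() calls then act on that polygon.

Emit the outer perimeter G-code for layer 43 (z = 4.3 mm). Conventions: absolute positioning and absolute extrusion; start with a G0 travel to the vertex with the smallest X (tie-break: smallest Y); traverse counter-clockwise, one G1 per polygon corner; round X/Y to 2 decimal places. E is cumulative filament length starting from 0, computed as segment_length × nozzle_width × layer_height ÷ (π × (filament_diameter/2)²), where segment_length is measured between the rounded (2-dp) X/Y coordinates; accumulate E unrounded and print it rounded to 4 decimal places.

At z = 4.3 mm: the r=4.5 cylinder gives a regular 8-gon of circumradius 4.5 (constant along its height); the cube at (8.5, 11.5) is present — its section is the full 12×15 rectangle; the cylinder at (10.5, -2) does not reach this height (z outside [-0.5, 4]); After the difference (first − rest): starting from the r=4.5 cylinder, the 12×15 cube at (8.5, 11.5) misses the remaining region (no effect) — 1 connected region. The outline is a single polygon with 8 vertices. Extrusion per mm of travel: 0.4 × 0.1 / (π × 0.875²) = 0.016630. Accumulating E over each segment gives final E = 0.4581.

G0 X-4.50 Y0.00 Z4.30
G1 X-3.18 Y-3.18 E0.0573
G1 X0.00 Y-4.50 E0.1145
G1 X3.18 Y-3.18 E0.1718
G1 X4.50 Y0.00 E0.2290
G1 X3.18 Y3.18 E0.2863
G1 X0.00 Y4.50 E0.3436
G1 X-3.18 Y3.18 E0.4008
G1 X-4.50 Y0.00 E0.4581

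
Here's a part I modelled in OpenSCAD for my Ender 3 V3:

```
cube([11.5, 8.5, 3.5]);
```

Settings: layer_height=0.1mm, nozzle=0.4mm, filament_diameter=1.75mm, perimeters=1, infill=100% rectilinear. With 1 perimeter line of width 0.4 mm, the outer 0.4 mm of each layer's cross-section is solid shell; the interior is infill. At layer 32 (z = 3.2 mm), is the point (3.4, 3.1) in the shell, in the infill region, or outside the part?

infill

At z = 3.2 mm: the cube is present — its section is the full 11.5×8.5 rectangle. Overall, the cross-section is a single solid region. The nearest boundary edge runs (0.00, 0.00)→(11.50, 0.00); distance from the point to it = 3.10 mm. The point is inside the cross-section and 3.10 mm from the nearest boundary — more than the 0.4 mm shell width (1 × 0.4), so it's in the infill interior.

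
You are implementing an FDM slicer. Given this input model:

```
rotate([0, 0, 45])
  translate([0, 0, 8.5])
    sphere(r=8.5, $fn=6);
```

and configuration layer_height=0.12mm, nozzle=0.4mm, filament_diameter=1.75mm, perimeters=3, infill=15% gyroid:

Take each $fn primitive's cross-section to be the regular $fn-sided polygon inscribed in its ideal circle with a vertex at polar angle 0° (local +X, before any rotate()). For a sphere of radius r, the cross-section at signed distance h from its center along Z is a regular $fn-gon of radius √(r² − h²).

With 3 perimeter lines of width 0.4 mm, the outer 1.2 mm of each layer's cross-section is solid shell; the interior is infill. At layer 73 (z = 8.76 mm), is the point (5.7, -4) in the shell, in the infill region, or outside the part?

shell

At z = 8.76 mm: the sphere: section is a regular 6-gon, circumradius = √(r²−h²) = √(8.5²−0.26²) = 8.496; (whole slice rotated 45° about Z — lengths, areas and connectivity unchanged). Overall, the cross-section is a single solid region. Undo the 45° rotation: the query point maps to (1.202, -6.859) in the un-rotated model frame. The nearest boundary edge runs (-4.25, -7.36)→(4.25, -7.36); distance from the point to it = 0.50 mm. The point is inside the cross-section, 0.50 mm from the nearest boundary — within the 1.2 mm shell band (3 × 0.4).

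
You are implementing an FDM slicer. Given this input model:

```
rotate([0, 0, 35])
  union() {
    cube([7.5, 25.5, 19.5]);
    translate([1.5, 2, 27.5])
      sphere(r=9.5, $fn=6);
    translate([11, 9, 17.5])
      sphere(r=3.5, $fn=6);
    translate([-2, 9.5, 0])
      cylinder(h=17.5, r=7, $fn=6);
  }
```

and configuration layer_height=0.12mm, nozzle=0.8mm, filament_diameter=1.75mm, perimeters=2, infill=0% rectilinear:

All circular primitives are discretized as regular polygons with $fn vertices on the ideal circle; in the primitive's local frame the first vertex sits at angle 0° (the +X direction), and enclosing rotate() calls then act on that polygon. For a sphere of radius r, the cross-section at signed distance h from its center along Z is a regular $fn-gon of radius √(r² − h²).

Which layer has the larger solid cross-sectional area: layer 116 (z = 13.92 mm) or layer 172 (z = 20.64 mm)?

layer 116 (z = 13.92 mm)

Layer 116 (z = 13.92): the 7.5×25.5 cube contributes its full rectangle (area 191.25 mm²); the sphere at (1.5, 2) is absent (|z−center|=13.580 > r=9.5); the sphere at (11, 9) does not reach this height (|z−center|=3.580 > r=3.5); the r=7 cylinder at (-2, 9.5) contributes a regular 6-gon of circumradius 7 (area = (6/2)·7.000²·sin(360°/6) = 127.31 mm²); Taking the union: the regions partially overlap — summed areas 318.56 mm² minus the doubly-counted overlap 39.40 mm² gives 279.15 mm² — area = 279.15 mm²; (whole slice rotated 35° about Z — lengths, areas and connectivity unchanged). So its area = 279.15 mm². Layer 172 (z = 20.64): the cube does not reach this height (z outside [0, 19.5]); the sphere at (1.5, 2): section is a regular 6-gon, circumradius = √(r²−h²) = √(9.5²−6.86²) = 6.572 (area = (6/2)·6.572²·sin(360°/6) = 112.21 mm²); the sphere at (11, 9): section is a regular 6-gon, circumradius = √(r²−h²) = √(3.5²−3.14²) = 1.546 (area = (6/2)·1.546²·sin(360°/6) = 6.21 mm²); the cylinder at (-2, 9.5) does not reach this height (z outside [0, 17.5]); Merging all regions: the 2 present regions are separate (no shared area or edge), so areas and boundary lengths simply add and each stays a separate island — area = 118.42 mm²; (rotated 35° about Z; rotation is an isometry so areas/perimeters/island counts are preserved). So its area = 118.42 mm². Layer 116 is larger (279.15 vs 118.42 mm²).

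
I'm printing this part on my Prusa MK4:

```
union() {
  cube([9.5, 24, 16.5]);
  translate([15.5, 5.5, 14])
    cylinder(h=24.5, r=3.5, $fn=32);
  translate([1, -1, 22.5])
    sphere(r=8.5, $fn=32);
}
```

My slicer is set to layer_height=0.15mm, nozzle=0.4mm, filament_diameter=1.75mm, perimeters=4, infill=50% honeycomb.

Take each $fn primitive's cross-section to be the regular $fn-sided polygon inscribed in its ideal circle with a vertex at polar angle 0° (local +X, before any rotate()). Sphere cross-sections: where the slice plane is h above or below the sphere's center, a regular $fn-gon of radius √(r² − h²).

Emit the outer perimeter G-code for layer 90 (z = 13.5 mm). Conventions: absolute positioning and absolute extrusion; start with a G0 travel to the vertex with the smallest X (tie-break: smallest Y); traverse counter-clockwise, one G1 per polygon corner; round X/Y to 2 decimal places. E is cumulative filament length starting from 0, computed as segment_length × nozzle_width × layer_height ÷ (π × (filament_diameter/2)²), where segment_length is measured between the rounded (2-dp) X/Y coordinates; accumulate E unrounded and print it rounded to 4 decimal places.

G0 X0.00 Y0.00 Z13.50
G1 X9.50 Y0.00 E0.2370
G1 X9.50 Y24.00 E0.8357
G1 X0.00 Y24.00 E1.0726
G1 X0.00 Y0.00 E1.6713

At z = 13.5 mm: the 9.5×24 cube contributes its full rectangle; the cylinder at (15.5, 5.5) is not intersected at this z (z outside [14, 38.5]); the sphere at (1, -1) is not intersected at this z (|z−center|=9.000 > r=8.5); Combining (union): only the 9.5×24 cube is present, so the union is just that shape — 1 connected region. The outline is a single polygon with 4 vertices. Extrusion per mm of travel: 0.4 × 0.15 / (π × 0.875²) = 0.024945. Accumulating E over each segment gives final E = 1.6713.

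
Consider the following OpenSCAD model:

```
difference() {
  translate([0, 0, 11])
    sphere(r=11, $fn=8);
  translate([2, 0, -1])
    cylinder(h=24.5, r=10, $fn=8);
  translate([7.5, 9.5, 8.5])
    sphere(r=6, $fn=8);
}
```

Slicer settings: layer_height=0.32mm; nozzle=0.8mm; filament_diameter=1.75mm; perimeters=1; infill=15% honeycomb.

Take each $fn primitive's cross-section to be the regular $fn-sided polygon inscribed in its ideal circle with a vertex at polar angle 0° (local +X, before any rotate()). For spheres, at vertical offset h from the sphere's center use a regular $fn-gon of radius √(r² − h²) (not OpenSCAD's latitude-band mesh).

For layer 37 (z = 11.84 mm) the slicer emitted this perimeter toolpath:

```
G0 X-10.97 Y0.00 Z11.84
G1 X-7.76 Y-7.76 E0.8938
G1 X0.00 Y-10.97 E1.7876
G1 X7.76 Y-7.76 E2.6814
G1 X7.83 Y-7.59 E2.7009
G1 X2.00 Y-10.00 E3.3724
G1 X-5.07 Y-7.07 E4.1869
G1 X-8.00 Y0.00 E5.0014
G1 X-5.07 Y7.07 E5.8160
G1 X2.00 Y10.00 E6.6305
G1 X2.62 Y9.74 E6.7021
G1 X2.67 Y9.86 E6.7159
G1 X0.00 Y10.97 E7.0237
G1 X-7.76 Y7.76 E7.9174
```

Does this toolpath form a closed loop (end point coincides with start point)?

Start point (G0): (-10.97, 0.00). End point (last G1): the path does not return to the start — open.

no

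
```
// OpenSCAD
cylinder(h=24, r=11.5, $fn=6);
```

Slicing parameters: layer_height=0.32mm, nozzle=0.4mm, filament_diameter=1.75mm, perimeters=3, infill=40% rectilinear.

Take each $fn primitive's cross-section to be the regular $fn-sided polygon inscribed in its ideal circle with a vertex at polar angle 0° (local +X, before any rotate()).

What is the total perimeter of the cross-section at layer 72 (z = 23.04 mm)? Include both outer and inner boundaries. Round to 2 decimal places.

69.00 mm

At z = 23.04 mm: the r=11.5 cylinder gives a regular 6-gon of circumradius 11.5 (constant along its height) (perimeter = 2·6·11.500·sin(180°/6) = 69.00 mm). Overall, the cross-section is a single solid region. Total boundary length (outer) = 69.00 mm.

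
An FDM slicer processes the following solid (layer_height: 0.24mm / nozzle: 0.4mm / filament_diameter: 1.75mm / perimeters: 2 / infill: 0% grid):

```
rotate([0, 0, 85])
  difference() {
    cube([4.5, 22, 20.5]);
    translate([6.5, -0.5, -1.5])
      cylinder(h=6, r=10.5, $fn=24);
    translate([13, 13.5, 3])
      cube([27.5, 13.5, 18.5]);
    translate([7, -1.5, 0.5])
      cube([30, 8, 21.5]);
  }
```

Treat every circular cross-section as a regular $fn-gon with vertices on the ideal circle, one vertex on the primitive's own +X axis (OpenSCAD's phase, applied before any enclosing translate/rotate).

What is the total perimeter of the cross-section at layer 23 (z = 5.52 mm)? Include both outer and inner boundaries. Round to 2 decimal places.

53.00 mm

At z = 5.52 mm: the cube is present — its section is the full 4.5×22 rectangle (perimeter 53.00 mm); the cylinder at (6.5, -0.5) does not reach this height (z outside [-1.5, 4.5]); the cube at (13, 13.5) is present — its section is the full 27.5×13.5 rectangle (perimeter 82.00 mm); the cube at (7, -1.5) (footprint 30×8) is included at this height (perimeter 76.00 mm); Taking the first minus the rest: starting from the 4.5×22 cube, the 27.5×13.5 cube at (13, 13.5) misses the remaining region (no effect); the 30×8 cube at (7, -1.5) misses the remaining region (no effect) — boundary = 53.00 mm; (rotated 85° about Z; rotation is an isometry so areas/perimeters/island counts are preserved). Overall, the cross-section is a single solid region. Total boundary length (outer) = 53.00 mm.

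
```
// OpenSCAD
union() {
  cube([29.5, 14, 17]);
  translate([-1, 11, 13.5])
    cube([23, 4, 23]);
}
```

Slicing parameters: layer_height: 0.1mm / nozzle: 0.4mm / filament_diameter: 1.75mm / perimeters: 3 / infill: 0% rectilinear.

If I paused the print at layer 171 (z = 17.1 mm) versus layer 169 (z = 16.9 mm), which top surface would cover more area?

layer 169 (z = 16.9 mm)

Layer 171 (z = 17.1): the cube does not reach this height (z outside [0, 17]); the cube at (-1, 11) is present — its section is the full 23×4 rectangle (area 92.00 mm²); Taking the union: only the 23×4 cube at (-1, 11) is present, so the union is just that shape — area = 92.00 mm². So its area = 92.00 mm². Layer 169 (z = 16.9): the cube (footprint 29.5×14) is included at this height (area 413.00 mm²); the cube at (-1, 11) (footprint 23×4) is included at this height (area 92.00 mm²); Taking the union: the regions partially overlap — summed areas 505.00 mm² minus the doubly-counted overlap 66.00 mm² gives 439.00 mm² — area = 439.00 mm². So its area = 439.00 mm². Layer 169 is larger (439.00 vs 92.00 mm²).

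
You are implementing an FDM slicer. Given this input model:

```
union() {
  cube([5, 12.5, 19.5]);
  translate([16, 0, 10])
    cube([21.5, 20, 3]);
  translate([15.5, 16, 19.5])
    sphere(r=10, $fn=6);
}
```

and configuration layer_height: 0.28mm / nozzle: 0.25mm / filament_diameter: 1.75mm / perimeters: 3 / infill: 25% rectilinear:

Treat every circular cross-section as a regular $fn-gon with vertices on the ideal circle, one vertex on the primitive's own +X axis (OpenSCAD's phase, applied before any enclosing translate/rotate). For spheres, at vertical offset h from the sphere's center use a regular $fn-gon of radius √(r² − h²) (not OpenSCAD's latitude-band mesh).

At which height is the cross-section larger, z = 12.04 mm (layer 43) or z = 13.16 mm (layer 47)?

layer 43 (z = 12.04 mm)

Layer 43 (z = 12.04): the cube is present — its section is the full 5×12.5 rectangle (area 62.50 mm²); the cube at (16, 0) is present — its section is the full 21.5×20 rectangle (area 430.00 mm²); the r=10 sphere at (15.5, 16) contributes a regular 6-gon of circumradius √(10²−7.46²) = 6.659 (area = (6/2)·6.659²·sin(360°/6) = 115.22 mm²); Taking the union: the regions partially overlap — summed areas 607.72 mm² minus the doubly-counted overlap 45.94 mm² gives 561.78 mm² — area = 561.78 mm². So its area = 561.78 mm². Layer 47 (z = 13.16): the cube (footprint 5×12.5) is included at this height (area 62.50 mm²); the cube at (16, 0) is not intersected at this z (z outside [10, 13]); the sphere at (15.5, 16): section is a regular 6-gon, circumradius = √(r²−h²) = √(10²−6.34²) = 7.733 (area = (6/2)·7.733²·sin(360°/6) = 155.38 mm²); Taking the union: the 2 present regions are separate (no shared area or edge), so areas and boundary lengths simply add and each stays a separate island — area = 217.88 mm². So its area = 217.88 mm². Layer 43 is larger (561.78 vs 217.88 mm²).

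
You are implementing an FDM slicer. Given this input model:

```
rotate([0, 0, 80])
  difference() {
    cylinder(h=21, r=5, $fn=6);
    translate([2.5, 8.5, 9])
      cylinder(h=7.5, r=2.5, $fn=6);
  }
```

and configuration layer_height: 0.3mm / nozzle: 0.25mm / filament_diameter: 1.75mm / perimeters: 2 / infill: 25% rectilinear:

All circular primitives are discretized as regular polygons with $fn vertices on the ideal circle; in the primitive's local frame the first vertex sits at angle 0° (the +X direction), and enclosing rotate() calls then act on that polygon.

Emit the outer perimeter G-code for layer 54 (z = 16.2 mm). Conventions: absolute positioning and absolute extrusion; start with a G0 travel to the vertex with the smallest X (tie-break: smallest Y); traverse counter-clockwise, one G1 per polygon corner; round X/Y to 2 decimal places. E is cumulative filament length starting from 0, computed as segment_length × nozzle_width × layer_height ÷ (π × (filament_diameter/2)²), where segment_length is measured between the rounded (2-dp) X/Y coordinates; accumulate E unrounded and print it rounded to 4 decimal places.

At z = 16.2 mm: the r=5 cylinder contributes a regular 6-gon of circumradius 5; the r=2.5 cylinder at (2.5, 8.5) gives a regular 6-gon of circumradius 2.5 (constant along its height); Subtracting the remaining from the first: starting from the r=5 cylinder, the r=2.5 cylinder at (2.5, 8.5) misses the remaining region (no effect) — 1 connected region; (rotated 80° about Z; rotation is an isometry so areas/perimeters/island counts are preserved). The outline is a single polygon with 6 vertices. Extrusion per mm of travel: 0.25 × 0.3 / (π × 0.875²) = 0.031181. Accumulating E over each segment gives final E = 0.9351.

G0 X-4.70 Y-1.71 Z16.20
G1 X-0.87 Y-4.92 E0.1558
G1 X3.83 Y-3.21 E0.3118
G1 X4.70 Y1.71 E0.4676
G1 X0.87 Y4.92 E0.6234
G1 X-3.83 Y3.21 E0.7793
G1 X-4.70 Y-1.71 E0.9351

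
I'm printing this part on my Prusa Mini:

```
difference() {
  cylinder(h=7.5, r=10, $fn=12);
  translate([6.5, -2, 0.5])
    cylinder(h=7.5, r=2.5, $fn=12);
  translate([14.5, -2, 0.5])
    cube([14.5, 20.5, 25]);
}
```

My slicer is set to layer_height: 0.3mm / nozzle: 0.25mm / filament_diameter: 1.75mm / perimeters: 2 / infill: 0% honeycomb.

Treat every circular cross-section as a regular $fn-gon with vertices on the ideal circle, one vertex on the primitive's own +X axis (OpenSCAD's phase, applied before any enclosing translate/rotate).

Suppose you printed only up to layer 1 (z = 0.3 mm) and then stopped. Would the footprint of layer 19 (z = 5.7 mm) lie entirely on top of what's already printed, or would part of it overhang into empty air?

Compare the two slices. At z = 0.3: the r=10 cylinder gives a regular 12-gon of circumradius 10 (constant along its height) (area = (12/2)·10.000²·sin(360°/12) = 300.00 mm²); the cylinder at (6.5, -2) is absent (z outside [0.5, 8]); the cube at (14.5, -2) is absent (z outside [0.5, 25.5]); Subtracting the remaining from the first: none of the subtracted shapes is present at this height, so the r=10 cylinder is unchanged — area = 300.00 mm². At z = 5.7: the r=10 cylinder contributes a regular 12-gon of circumradius 10 (area = (12/2)·10.000²·sin(360°/12) = 300.00 mm²); the cylinder at (6.5, -2): section is a regular 12-gon, circumradius r=2.5 (area = (12/2)·2.500²·sin(360°/12) = 18.75 mm²); the cube at (14.5, -2) (footprint 14.5×20.5) is included at this height (area 297.25 mm²); Taking the first minus the rest: starting from the r=10 cylinder (300.00 mm²), the r=2.5 cylinder at (6.5, -2) lies wholly inside it (removes its full 18.75 mm² and its 15.53 mm outline becomes a hole wall); the 14.5×20.5 cube at (14.5, -2) misses the remaining region (no effect) — area = 281.25 mm². Checking containment: the cross-section at z = 5.7 is a subset of the cross-section at z = 0.3.

entirely on top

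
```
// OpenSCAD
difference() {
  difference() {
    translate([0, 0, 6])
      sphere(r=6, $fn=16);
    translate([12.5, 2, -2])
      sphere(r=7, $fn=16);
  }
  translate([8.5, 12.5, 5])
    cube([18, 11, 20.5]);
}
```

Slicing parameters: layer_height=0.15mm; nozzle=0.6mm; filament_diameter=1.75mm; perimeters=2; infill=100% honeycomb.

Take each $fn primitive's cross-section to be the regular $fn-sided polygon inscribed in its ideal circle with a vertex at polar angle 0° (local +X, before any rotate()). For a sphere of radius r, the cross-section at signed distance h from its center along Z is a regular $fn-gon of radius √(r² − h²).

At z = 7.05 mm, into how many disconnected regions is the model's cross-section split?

1

At z = 7.05 mm: the r=6 sphere slices to a regular 16-gon of circumradius 5.907 (√(r²−h²) with h=1.05 from center); the sphere at (12.5, 2) is absent (|z−center|=9.050 > r=7); Taking the first minus the rest: none of the subtracted shapes is present at this height, so the r=6 sphere is unchanged — 1 connected region; the cube at (8.5, 12.5) (footprint 18×11) is included at this height; After the difference (first − rest): starting from that combined region, the 18×11 cube at (8.5, 12.5) misses the remaining region (no effect) — 1 connected region. The result has 1 disconnected region.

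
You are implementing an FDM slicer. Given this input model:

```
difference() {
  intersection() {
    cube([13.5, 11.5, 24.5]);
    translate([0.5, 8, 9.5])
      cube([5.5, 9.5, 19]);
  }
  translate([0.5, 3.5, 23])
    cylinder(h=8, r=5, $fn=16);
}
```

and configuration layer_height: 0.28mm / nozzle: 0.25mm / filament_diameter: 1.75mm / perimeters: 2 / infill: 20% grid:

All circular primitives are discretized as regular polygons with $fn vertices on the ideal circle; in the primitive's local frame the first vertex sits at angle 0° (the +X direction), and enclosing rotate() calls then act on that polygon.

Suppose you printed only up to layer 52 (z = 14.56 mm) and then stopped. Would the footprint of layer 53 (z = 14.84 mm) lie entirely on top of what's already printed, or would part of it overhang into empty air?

entirely on top

Compare the two slices. At z = 14.56: the cube (footprint 13.5×11.5) is included at this height (area 155.25 mm²); the cube at (0.5, 8) (footprint 5.5×9.5) is included at this height (area 52.25 mm²); Keeping only the common overlap: the 5.5×9.5 cube at (0.5, 8) partially overlaps the 13.5×11.5 cube; clipping to the common part keeps 19.25 mm² — area = 19.25 mm²; the cylinder at (0.5, 3.5) does not reach this height (z outside [23, 31]); Taking the first minus the rest: none of the subtracted shapes is present at this height, so that combined region is unchanged — area = 19.25 mm². At z = 14.84: the 13.5×11.5 cube contributes its full rectangle (area 155.25 mm²); the cube at (0.5, 8) (footprint 5.5×9.5) is included at this height (area 52.25 mm²); Keeping only the common overlap: the 5.5×9.5 cube at (0.5, 8) partially overlaps the 13.5×11.5 cube; clipping to the common part keeps 19.25 mm² — area = 19.25 mm²; the cylinder at (0.5, 3.5) does not reach this height (z outside [23, 31]); Subtracting the remaining from the first: none of the subtracted shapes is present at this height, so that combined region is unchanged — area = 19.25 mm². Checking containment: the cross-section at z = 14.84 is a subset of the cross-section at z = 14.56.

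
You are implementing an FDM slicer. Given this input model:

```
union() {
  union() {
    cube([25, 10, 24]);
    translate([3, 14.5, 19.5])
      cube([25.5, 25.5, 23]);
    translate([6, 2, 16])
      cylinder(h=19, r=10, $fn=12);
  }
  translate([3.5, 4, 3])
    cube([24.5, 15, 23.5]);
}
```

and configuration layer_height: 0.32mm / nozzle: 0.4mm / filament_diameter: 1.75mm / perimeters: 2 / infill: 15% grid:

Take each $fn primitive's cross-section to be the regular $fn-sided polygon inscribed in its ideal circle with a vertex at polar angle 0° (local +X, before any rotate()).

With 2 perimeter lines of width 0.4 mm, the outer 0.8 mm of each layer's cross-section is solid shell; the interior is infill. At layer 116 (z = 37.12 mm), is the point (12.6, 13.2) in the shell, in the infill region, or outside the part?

outside

At z = 37.12 mm: the cube does not reach this height (z outside [0, 24]); the cube at (3, 14.5) is present — its section is the full 25.5×25.5 rectangle; the cylinder at (6, 2) is absent (z outside [16, 35]); Merging all regions: only the 25.5×25.5 cube at (3, 14.5) is present, so the union is just that shape — 1 connected region; the cube at (3.5, 4) does not reach this height (z outside [3, 26.5]); Combining (union): only the result so far is present, so the union is just that shape — 1 connected region. Overall, the cross-section is a single solid region. The nearest boundary edge runs (3.00, 14.50)→(28.50, 14.50); distance from the point to it = 1.30 mm. The point is not inside any of the regions above, so it lies outside the cross-section (1.30 mm from the nearest boundary).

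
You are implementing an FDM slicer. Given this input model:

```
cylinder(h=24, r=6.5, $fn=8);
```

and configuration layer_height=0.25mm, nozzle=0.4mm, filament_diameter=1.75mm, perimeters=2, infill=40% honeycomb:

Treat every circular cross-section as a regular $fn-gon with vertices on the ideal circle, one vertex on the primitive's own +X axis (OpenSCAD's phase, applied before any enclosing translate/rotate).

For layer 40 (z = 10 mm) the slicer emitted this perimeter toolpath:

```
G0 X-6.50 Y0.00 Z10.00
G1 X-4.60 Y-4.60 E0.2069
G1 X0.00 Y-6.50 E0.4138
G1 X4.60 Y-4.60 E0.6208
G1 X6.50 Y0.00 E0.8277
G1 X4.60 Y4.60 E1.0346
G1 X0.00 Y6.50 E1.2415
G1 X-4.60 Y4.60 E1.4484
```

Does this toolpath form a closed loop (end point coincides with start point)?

Start point (G0): (-6.50, 0.00). End point (last G1): the path does not return to the start — open.

no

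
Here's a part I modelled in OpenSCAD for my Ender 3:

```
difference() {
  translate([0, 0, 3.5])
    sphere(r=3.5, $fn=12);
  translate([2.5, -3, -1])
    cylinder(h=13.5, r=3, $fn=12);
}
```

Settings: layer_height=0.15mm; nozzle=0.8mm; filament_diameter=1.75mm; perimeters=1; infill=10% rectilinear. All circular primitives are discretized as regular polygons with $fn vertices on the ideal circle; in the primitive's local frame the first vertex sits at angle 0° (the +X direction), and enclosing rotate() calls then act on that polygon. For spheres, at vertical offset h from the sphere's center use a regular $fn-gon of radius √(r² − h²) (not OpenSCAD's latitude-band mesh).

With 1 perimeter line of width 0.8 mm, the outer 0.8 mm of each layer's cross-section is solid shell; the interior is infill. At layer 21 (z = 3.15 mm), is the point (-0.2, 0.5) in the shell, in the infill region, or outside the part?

infill

At z = 3.15 mm: the sphere: section is a regular 12-gon, circumradius = √(r²−h²) = √(3.5²−0.35²) = 3.482; the cylinder at (2.5, -3): section is a regular 12-gon, circumradius r=3; After the difference (first − rest): starting from the r=3.5 sphere, the r=3 cylinder at (2.5, -3) partially overlaps it — only the 8.42 mm² overlap (of its 27.00 mm²) is removed, clipping the outline — 1 connected region. Overall, the cross-section is a single solid region. The nearest boundary edge runs (1.00, -0.40)→(-0.10, -1.50); distance from the point to it = 1.49 mm. The point is inside the cross-section and 1.49 mm from the nearest boundary — more than the 0.8 mm shell width (1 × 0.8), so it's in the infill interior.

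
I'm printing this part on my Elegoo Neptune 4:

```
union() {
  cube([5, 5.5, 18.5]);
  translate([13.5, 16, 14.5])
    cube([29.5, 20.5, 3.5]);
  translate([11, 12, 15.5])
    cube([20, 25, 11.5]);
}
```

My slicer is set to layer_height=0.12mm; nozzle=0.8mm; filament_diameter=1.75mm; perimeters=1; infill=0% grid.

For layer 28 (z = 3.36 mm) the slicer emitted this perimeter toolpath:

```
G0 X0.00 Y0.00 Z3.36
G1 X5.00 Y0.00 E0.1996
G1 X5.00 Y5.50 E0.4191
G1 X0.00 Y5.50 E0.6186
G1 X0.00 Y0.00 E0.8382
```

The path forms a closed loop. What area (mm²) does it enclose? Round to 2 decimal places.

Apply the shoelace formula to the sequence of (X, Y) vertices; enclosed area = 27.50 mm².

27.50 mm²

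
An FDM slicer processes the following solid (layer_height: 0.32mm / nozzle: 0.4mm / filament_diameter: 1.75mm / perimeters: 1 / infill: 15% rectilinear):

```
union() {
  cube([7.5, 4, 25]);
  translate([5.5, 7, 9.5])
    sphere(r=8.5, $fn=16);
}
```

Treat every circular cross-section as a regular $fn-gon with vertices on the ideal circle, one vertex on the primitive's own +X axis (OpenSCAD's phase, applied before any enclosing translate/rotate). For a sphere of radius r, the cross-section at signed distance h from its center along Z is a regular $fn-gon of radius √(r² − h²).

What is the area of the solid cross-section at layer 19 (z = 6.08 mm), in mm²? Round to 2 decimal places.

At z = 6.08 mm: the cube is present — its section is the full 7.5×4 rectangle (area 30.00 mm²); the r=8.5 sphere at (5.5, 7) contributes a regular 16-gon of circumradius √(8.5²−3.42²) = 7.782 (area = (16/2)·7.782²·sin(360°/16) = 185.38 mm²); Combining (union): the regions partially overlap — summed areas 215.38 mm² minus the doubly-counted overlap 28.33 mm² gives 187.06 mm² — area = 187.06 mm². Overall, the cross-section is a single solid region. Net area = 187.06 mm².

187.06 mm²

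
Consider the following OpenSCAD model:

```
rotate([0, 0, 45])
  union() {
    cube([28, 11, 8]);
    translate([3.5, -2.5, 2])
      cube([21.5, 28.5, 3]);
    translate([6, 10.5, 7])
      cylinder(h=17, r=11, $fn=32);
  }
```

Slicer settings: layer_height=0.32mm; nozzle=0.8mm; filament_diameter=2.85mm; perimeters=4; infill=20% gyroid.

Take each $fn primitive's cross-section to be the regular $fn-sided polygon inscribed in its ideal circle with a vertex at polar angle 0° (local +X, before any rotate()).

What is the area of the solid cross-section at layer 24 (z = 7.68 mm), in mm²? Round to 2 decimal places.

522.42 mm²

At z = 7.68 mm: the cube (footprint 28×11) is included at this height (area 308.00 mm²); the cube at (3.5, -2.5) is not intersected at this z (z outside [2, 5]); the cylinder at (6, 10.5): section is a regular 32-gon, circumradius r=11 (area = (32/2)·11.000²·sin(360°/32) = 377.69 mm²); Combining (union): the regions partially overlap — summed areas 685.69 mm² minus the doubly-counted overlap 163.28 mm² gives 522.42 mm² — area = 522.42 mm²; (rotated 45° about Z; rotation is an isometry so areas/perimeters/island counts are preserved). Overall, the cross-section is a single solid region. Net area = 522.42 mm².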